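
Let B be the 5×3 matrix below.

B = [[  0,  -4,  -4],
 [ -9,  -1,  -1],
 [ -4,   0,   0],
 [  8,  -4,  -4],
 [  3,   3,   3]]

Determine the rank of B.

Row reduce to echelon form.
Swap R1 ↔ R2
R3 ← R3 − (4/9)·R1: [0, 4/9, 4/9]
R4 ← R4 + (8/9)·R1: [0, -44/9, -44/9]
R5 ← R5 + (1/3)·R1: [0, 8/3, 8/3]
R3 ← R3 + (1/9)·R2: [0, 0, 0]
R4 ← R4 − (11/9)·R2: [0, 0, 0]
R5 ← R5 + (2/3)·R2: [0, 0, 0]
Echelon form has 2 nonzero rows, so rank(B) = 2.

2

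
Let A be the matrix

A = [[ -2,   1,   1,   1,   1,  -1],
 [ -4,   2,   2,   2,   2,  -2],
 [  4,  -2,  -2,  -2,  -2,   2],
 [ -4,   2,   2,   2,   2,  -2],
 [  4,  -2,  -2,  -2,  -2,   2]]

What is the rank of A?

Row reduce to echelon form.
R2 ← R2 − (2)·R1: [0, 0, 0, 0, 0, 0]
R3 ← R3 + (2)·R1: [0, 0, 0, 0, 0, 0]
R4 ← R4 − (2)·R1: [0, 0, 0, 0, 0, 0]
R5 ← R5 + (2)·R1: [0, 0, 0, 0, 0, 0]
Echelon form has 1 nonzero row, so rank(A) = 1.

1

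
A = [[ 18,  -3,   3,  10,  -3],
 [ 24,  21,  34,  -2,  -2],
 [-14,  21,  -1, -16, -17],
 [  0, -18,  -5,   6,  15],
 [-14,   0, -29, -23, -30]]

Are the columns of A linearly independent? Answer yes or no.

Row reduce A to echelon form.
R2 ← R2 − (4/3)·R1: [0, 25, 30, -46/3, 2]
R3 ← R3 + (7/9)·R1: [0, 56/3, 4/3, -74/9, -58/3]
R5 ← R5 + (7/9)·R1: [0, -7/3, -80/3, -137/9, -97/3]
R3 ← R3 − (56/75)·R2: [0, 0, -316/15, 242/75, -1562/75]
R4 ← R4 + (18/25)·R2: [0, 0, 83/5, -126/25, 411/25]
R5 ← R5 + (7/75)·R2: [0, 0, -358/15, -1249/75, -2411/75]
R4 ← R4 + (249/316)·R3: [0, 0, 0, -1973/790, 23/790]
R5 ← R5 − (179/158)·R3: [0, 0, 0, -8022/395, -3378/395]
R5 ← R5 − (16044/1973)·R4: [0, 0, 0, 0, -17340/1973]
5 pivots among 5 columns.
Every column is a pivot column, so the columns are linearly independent.

yes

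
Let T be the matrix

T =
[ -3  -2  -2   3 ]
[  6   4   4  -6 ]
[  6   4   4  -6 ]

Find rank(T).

1

Row reduce to echelon form.
R2 ← R2 + (2)·R1: [0, 0, 0, 0]
R3 ← R3 + (2)·R1: [0, 0, 0, 0]
Echelon form has 1 nonzero row, so rank(T) = 1.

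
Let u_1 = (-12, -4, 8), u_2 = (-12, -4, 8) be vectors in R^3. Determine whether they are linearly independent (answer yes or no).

Form the matrix with these vectors as rows and row reduce.
R2 ← R2 − R1: [0, 0, 0]
1 nonzero row, so the 2 vectors span a space of dimension 1.
Since 1 < 2, the vectors are linearly dependent.

no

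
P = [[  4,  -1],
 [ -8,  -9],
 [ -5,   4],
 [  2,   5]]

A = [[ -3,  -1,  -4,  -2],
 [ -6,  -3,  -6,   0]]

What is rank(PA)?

First compute PA:
[[ -6,  -1, -10,  -8],
 [ 78,  35,  86,  16],
 [ -9,  -7,  -4,  10],
 [-36, -17, -38,  -4]]
Now row reduce the product.
R2 ← R2 + (13)·R1: [0, 22, -44, -88]
R3 ← R3 − (3/2)·R1: [0, -11/2, 11, 22]
R4 ← R4 − (6)·R1: [0, -11, 22, 44]
R3 ← R3 + (1/4)·R2: [0, 0, 0, 0]
R4 ← R4 + (1/2)·R2: [0, 0, 0, 0]
2 nonzero rows, so rank(PA) = 2.

2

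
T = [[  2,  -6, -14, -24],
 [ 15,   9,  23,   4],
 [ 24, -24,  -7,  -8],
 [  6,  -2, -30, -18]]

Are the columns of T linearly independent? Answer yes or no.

yes

Row reduce T to echelon form.
R2 ← R2 − (15/2)·R1: [0, 54, 128, 184]
R3 ← R3 − (12)·R1: [0, 48, 161, 280]
R4 ← R4 − (3)·R1: [0, 16, 12, 54]
R3 ← R3 − (8/9)·R2: [0, 0, 425/9, 1048/9]
R4 ← R4 − (8/27)·R2: [0, 0, -700/27, -14/27]
R4 ← R4 + (28/51)·R3: [0, 0, 0, 1078/17]
4 pivots among 4 columns.
Every column is a pivot column, so the columns are linearly independent.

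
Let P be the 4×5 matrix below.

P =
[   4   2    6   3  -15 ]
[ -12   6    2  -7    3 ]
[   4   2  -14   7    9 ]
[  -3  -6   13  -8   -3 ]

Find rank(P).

Row reduce to echelon form.
R2 ← R2 + (3)·R1: [0, 12, 20, 2, -42]
R3 ← R3 − R1: [0, 0, -20, 4, 24]
R4 ← R4 + (3/4)·R1: [0, -9/2, 35/2, -23/4, -57/4]
R4 ← R4 + (3/8)·R2: [0, 0, 25, -5, -30]
R4 ← R4 + (5/4)·R3: [0, 0, 0, 0, 0]
Echelon form has 3 nonzero rows, so rank(P) = 3.

3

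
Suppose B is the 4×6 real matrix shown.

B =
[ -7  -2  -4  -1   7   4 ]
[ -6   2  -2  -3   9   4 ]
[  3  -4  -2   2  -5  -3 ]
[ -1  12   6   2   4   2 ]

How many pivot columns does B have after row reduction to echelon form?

4

Row reduce to echelon form.
R2 ← R2 − (6/7)·R1: [0, 26/7, 10/7, -15/7, 3, 4/7]
R3 ← R3 + (3/7)·R1: [0, -34/7, -26/7, 11/7, -2, -9/7]
R4 ← R4 − (1/7)·R1: [0, 86/7, 46/7, 15/7, 3, 10/7]
R3 ← R3 + (17/13)·R2: [0, 0, -24/13, -16/13, 25/13, -7/13]
R4 ← R4 − (43/13)·R2: [0, 0, 24/13, 120/13, -90/13, -6/13]
R4 ← R4 + R3: [0, 0, 0, 8, -5, -1]
Echelon form has 4 nonzero rows, so rank(B) = 4.
Each nonzero row contributes one pivot column: 4 pivot columns.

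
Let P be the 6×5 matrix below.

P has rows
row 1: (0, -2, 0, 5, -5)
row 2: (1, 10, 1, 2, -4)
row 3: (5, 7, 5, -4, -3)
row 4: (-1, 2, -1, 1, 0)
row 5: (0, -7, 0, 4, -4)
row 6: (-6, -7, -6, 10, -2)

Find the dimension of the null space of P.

Row reduce to echelon form.
Swap R1 ↔ R2
R3 ← R3 − (5)·R1: [0, -43, 0, -14, 17]
R4 ← R4 + R1: [0, 12, 0, 3, -4]
R6 ← R6 + (6)·R1: [0, 53, 0, 22, -26]
R3 ← R3 − (43/2)·R2: [0, 0, 0, -243/2, 249/2]
R4 ← R4 + (6)·R2: [0, 0, 0, 33, -34]
R5 ← R5 − (7/2)·R2: [0, 0, 0, -27/2, 27/2]
R6 ← R6 + (53/2)·R2: [0, 0, 0, 309/2, -317/2]
R4 ← R4 + (22/81)·R3: [0, 0, 0, 0, -5/27]
R5 ← R5 − (1/9)·R3: [0, 0, 0, 0, -1/3]
R6 ← R6 + (103/81)·R3: [0, 0, 0, 0, -5/27]
R5 ← R5 − (9/5)·R4: [0, 0, 0, 0, 0]
R6 ← R6 − R4: [0, 0, 0, 0, 0]
4 nonzero rows, so rank(P) = 4.
P has 5 columns; by rank–nullity, nullity = 5 − 4 = 1.

1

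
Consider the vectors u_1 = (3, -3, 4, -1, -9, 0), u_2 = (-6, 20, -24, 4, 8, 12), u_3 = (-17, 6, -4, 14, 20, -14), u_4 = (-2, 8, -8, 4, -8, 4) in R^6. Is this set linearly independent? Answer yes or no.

Form the matrix with these vectors as rows and row reduce.
R2 ← R2 + (2)·R1: [0, 14, -16, 2, -10, 12]
R3 ← R3 + (17/3)·R1: [0, -11, 56/3, 25/3, -31, -14]
R4 ← R4 + (2/3)·R1: [0, 6, -16/3, 10/3, -14, 4]
R3 ← R3 + (11/14)·R2: [0, 0, 128/21, 208/21, -272/7, -32/7]
R4 ← R4 − (3/7)·R2: [0, 0, 32/21, 52/21, -68/7, -8/7]
R4 ← R4 − (1/4)·R3: [0, 0, 0, 0, 0, 0]
3 nonzero rows, so the 4 vectors span a space of dimension 3.
Since 3 < 4, the vectors are linearly dependent.

no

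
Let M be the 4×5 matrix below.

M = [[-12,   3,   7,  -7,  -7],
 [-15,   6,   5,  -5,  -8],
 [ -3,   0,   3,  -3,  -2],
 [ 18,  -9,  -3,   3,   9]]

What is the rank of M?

2

Row reduce to echelon form.
R2 ← R2 − (5/4)·R1: [0, 9/4, -15/4, 15/4, 3/4]
R3 ← R3 − (1/4)·R1: [0, -3/4, 5/4, -5/4, -1/4]
R4 ← R4 + (3/2)·R1: [0, -9/2, 15/2, -15/2, -3/2]
R3 ← R3 + (1/3)·R2: [0, 0, 0, 0, 0]
R4 ← R4 + (2)·R2: [0, 0, 0, 0, 0]
Echelon form has 2 nonzero rows, so rank(M) = 2.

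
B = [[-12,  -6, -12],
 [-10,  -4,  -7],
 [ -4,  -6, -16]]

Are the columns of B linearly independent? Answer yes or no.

no

Row reduce B to echelon form.
R2 ← R2 − (5/6)·R1: [0, 1, 3]
R3 ← R3 − (1/3)·R1: [0, -4, -12]
R3 ← R3 + (4)·R2: [0, 0, 0]
2 pivots among 3 columns.
Only 2 < 3 pivot columns, so the columns are linearly dependent.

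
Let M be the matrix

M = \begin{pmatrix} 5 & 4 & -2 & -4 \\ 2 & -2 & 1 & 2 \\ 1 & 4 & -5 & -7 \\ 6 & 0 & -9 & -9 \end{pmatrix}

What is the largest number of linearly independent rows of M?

Row reduce to echelon form.
R2 ← R2 − (2/5)·R1: [0, -18/5, 9/5, 18/5]
R3 ← R3 − (1/5)·R1: [0, 16/5, -23/5, -31/5]
R4 ← R4 − (6/5)·R1: [0, -24/5, -33/5, -21/5]
R3 ← R3 + (8/9)·R2: [0, 0, -3, -3]
R4 ← R4 − (4/3)·R2: [0, 0, -9, -9]
R4 ← R4 − (3)·R3: [0, 0, 0, 0]
Echelon form has 3 nonzero rows, so rank(M) = 3.
The rank gives the maximum number of linearly independent rows: 3.

3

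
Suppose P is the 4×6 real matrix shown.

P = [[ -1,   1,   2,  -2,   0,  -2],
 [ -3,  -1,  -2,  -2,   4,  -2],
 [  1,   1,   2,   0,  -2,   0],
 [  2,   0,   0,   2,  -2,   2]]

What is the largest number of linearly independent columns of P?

Row reduce to echelon form.
R2 ← R2 − (3)·R1: [0, -4, -8, 4, 4, 4]
R3 ← R3 + R1: [0, 2, 4, -2, -2, -2]
R4 ← R4 + (2)·R1: [0, 2, 4, -2, -2, -2]
R3 ← R3 + (1/2)·R2: [0, 0, 0, 0, 0, 0]
R4 ← R4 + (1/2)·R2: [0, 0, 0, 0, 0, 0]
Echelon form has 2 nonzero rows, so rank(P) = 2.
The rank gives the maximum number of linearly independent columns: 2.

2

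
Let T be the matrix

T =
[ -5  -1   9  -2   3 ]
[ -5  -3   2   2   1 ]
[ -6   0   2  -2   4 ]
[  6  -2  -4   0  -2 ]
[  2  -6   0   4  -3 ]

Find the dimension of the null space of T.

Row reduce to echelon form.
R2 ← R2 − R1: [0, -2, -7, 4, -2]
R3 ← R3 − (6/5)·R1: [0, 6/5, -44/5, 2/5, 2/5]
R4 ← R4 + (6/5)·R1: [0, -16/5, 34/5, -12/5, 8/5]
R5 ← R5 + (2/5)·R1: [0, -32/5, 18/5, 16/5, -9/5]
R3 ← R3 + (3/5)·R2: [0, 0, -13, 14/5, -4/5]
R4 ← R4 − (8/5)·R2: [0, 0, 18, -44/5, 24/5]
R5 ← R5 − (16/5)·R2: [0, 0, 26, -48/5, 23/5]
R4 ← R4 + (18/13)·R3: [0, 0, 0, -64/13, 48/13]
R5 ← R5 + (2)·R3: [0, 0, 0, -4, 3]
R5 ← R5 − (13/16)·R4: [0, 0, 0, 0, 0]
4 nonzero rows, so rank(T) = 4.
T has 5 columns; by rank–nullity, nullity = 5 − 4 = 1.

1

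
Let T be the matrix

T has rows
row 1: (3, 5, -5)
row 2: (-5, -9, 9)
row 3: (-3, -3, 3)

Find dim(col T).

Row reduce to echelon form.
R2 ← R2 + (5/3)·R1: [0, -2/3, 2/3]
R3 ← R3 + R1: [0, 2, -2]
R3 ← R3 + (3)·R2: [0, 0, 0]
Echelon form has 2 nonzero rows, so rank(T) = 2.
The column space has dimension equal to the rank: 2.

2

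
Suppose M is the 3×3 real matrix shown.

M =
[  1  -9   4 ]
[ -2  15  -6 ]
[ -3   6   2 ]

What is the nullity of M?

Row reduce to echelon form.
R2 ← R2 + (2)·R1: [0, -3, 2]
R3 ← R3 + (3)·R1: [0, -21, 14]
R3 ← R3 − (7)·R2: [0, 0, 0]
2 nonzero rows, so rank(M) = 2.
M has 3 columns; by rank–nullity, nullity = 3 − 2 = 1.

1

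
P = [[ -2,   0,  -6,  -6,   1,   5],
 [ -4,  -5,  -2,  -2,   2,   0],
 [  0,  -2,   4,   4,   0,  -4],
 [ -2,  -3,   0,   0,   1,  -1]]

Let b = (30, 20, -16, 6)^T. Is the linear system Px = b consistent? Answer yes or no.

Row reduce the augmented matrix [P | b].
R2 ← R2 − (2)·R1: [0, -5, 10, 10, 0, -10, -40]
R4 ← R4 − R1: [0, -3, 6, 6, 0, -6, -24]
R3 ← R3 − (2/5)·R2: [0, 0, 0, 0, 0, 0, 0]
R4 ← R4 − (3/5)·R2: [0, 0, 0, 0, 0, 0, 0]
The echelon form has 2 nonzero rows, and every pivot lies in the first 6 columns, so rank(P) = rank([P|b]) = 2.
The system is consistent.

yes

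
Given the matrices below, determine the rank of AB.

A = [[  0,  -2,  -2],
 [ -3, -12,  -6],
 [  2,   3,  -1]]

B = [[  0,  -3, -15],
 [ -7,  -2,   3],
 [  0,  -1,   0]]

First compute AB:
[[ 14,   6,  -6],
 [ 84,  39,   9],
 [-21, -11, -21]]
Now row reduce the product.
R2 ← R2 − (6)·R1: [0, 3, 45]
R3 ← R3 + (3/2)·R1: [0, -2, -30]
R3 ← R3 + (2/3)·R2: [0, 0, 0]
2 nonzero rows, so rank(AB) = 2.

2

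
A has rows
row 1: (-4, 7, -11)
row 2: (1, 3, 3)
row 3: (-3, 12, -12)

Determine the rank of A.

3

Row reduce to echelon form.
R2 ← R2 + (1/4)·R1: [0, 19/4, 1/4]
R3 ← R3 − (3/4)·R1: [0, 27/4, -15/4]
R3 ← R3 − (27/19)·R2: [0, 0, -78/19]
Echelon form has 3 nonzero rows, so rank(A) = 3.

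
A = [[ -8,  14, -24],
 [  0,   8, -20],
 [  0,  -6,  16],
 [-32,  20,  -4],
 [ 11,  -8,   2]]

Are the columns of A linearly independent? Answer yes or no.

yes

Row reduce A to echelon form.
R4 ← R4 − (4)·R1: [0, -36, 92]
R5 ← R5 + (11/8)·R1: [0, 45/4, -31]
R3 ← R3 + (3/4)·R2: [0, 0, 1]
R4 ← R4 + (9/2)·R2: [0, 0, 2]
R5 ← R5 − (45/32)·R2: [0, 0, -23/8]
R4 ← R4 − (2)·R3: [0, 0, 0]
R5 ← R5 + (23/8)·R3: [0, 0, 0]
3 pivots among 3 columns.
Every column is a pivot column, so the columns are linearly independent.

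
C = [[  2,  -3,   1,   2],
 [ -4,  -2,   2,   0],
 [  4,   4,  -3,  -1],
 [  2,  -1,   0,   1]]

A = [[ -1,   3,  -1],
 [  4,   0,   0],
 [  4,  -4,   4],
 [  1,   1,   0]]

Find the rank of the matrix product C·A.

First compute CA:
[[ -8,   4,   2],
 [  4, -20,  12],
 [ -1,  23, -16],
 [ -5,   7,  -2]]
Now row reduce the product.
R2 ← R2 + (1/2)·R1: [0, -18, 13]
R3 ← R3 − (1/8)·R1: [0, 45/2, -65/4]
R4 ← R4 − (5/8)·R1: [0, 9/2, -13/4]
R3 ← R3 + (5/4)·R2: [0, 0, 0]
R4 ← R4 + (1/4)·R2: [0, 0, 0]
2 nonzero rows, so rank(CA) = 2.

2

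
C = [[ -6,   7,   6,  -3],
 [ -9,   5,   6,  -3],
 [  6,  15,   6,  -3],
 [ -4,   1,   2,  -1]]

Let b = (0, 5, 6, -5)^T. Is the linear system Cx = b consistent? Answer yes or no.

Row reduce the augmented matrix [C | b].
R2 ← R2 − (3/2)·R1: [0, -11/2, -3, 3/2, 5]
R3 ← R3 + R1: [0, 22, 12, -6, 6]
R4 ← R4 − (2/3)·R1: [0, -11/3, -2, 1, -5]
R3 ← R3 + (4)·R2: [0, 0, 0, 0, 26]
R4 ← R4 − (2/3)·R2: [0, 0, 0, 0, -25/3]
R4 ← R4 + (25/78)·R3: [0, 0, 0, 0, 0]
The echelon form has 3 nonzero rows; the last pivot sits in the augmented column, so rank(C) = 2 but rank([C|b]) = 3.
Since the ranks differ, the system is inconsistent.

no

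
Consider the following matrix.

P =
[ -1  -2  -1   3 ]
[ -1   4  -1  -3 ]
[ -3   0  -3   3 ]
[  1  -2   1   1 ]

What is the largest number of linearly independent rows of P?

Row reduce to echelon form.
R2 ← R2 − R1: [0, 6, 0, -6]
R3 ← R3 − (3)·R1: [0, 6, 0, -6]
R4 ← R4 + R1: [0, -4, 0, 4]
R3 ← R3 − R2: [0, 0, 0, 0]
R4 ← R4 + (2/3)·R2: [0, 0, 0, 0]
Echelon form has 2 nonzero rows, so rank(P) = 2.
The rank gives the maximum number of linearly independent rows: 2.

2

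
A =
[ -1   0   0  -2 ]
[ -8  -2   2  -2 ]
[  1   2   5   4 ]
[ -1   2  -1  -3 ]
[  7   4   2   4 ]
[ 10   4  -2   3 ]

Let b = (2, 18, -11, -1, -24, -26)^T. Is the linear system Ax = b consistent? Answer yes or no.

yes

Row reduce the augmented matrix [A | b].
R2 ← R2 − (8)·R1: [0, -2, 2, 14, 2]
R3 ← R3 + R1: [0, 2, 5, 2, -9]
R4 ← R4 − R1: [0, 2, -1, -1, -3]
R5 ← R5 + (7)·R1: [0, 4, 2, -10, -10]
R6 ← R6 + (10)·R1: [0, 4, -2, -17, -6]
R3 ← R3 + R2: [0, 0, 7, 16, -7]
R4 ← R4 + R2: [0, 0, 1, 13, -1]
R5 ← R5 + (2)·R2: [0, 0, 6, 18, -6]
R6 ← R6 + (2)·R2: [0, 0, 2, 11, -2]
R4 ← R4 − (1/7)·R3: [0, 0, 0, 75/7, 0]
R5 ← R5 − (6/7)·R3: [0, 0, 0, 30/7, 0]
R6 ← R6 − (2/7)·R3: [0, 0, 0, 45/7, 0]
R5 ← R5 − (2/5)·R4: [0, 0, 0, 0, 0]
R6 ← R6 − (3/5)·R4: [0, 0, 0, 0, 0]
The echelon form has 4 nonzero rows, and every pivot lies in the first 4 columns, so rank(A) = rank([A|b]) = 4.
The system is consistent.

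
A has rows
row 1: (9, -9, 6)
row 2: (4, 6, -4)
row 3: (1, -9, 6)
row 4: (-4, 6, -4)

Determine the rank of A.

2

Row reduce to echelon form.
R2 ← R2 − (4/9)·R1: [0, 10, -20/3]
R3 ← R3 − (1/9)·R1: [0, -8, 16/3]
R4 ← R4 + (4/9)·R1: [0, 2, -4/3]
R3 ← R3 + (4/5)·R2: [0, 0, 0]
R4 ← R4 − (1/5)·R2: [0, 0, 0]
Echelon form has 2 nonzero rows, so rank(A) = 2.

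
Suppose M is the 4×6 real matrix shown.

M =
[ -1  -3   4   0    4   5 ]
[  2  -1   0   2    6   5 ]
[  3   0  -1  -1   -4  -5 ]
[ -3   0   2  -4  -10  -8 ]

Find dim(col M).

3

Row reduce to echelon form.
R2 ← R2 + (2)·R1: [0, -7, 8, 2, 14, 15]
R3 ← R3 + (3)·R1: [0, -9, 11, -1, 8, 10]
R4 ← R4 − (3)·R1: [0, 9, -10, -4, -22, -23]
R3 ← R3 − (9/7)·R2: [0, 0, 5/7, -25/7, -10, -65/7]
R4 ← R4 + (9/7)·R2: [0, 0, 2/7, -10/7, -4, -26/7]
R4 ← R4 − (2/5)·R3: [0, 0, 0, 0, 0, 0]
Echelon form has 3 nonzero rows, so rank(M) = 3.
The column space has dimension equal to the rank: 3.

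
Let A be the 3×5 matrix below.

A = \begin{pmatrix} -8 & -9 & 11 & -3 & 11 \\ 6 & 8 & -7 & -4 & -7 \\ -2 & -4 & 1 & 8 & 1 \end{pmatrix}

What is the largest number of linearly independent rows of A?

2

Row reduce to echelon form.
R2 ← R2 + (3/4)·R1: [0, 5/4, 5/4, -25/4, 5/4]
R3 ← R3 − (1/4)·R1: [0, -7/4, -7/4, 35/4, -7/4]
R3 ← R3 + (7/5)·R2: [0, 0, 0, 0, 0]
Echelon form has 2 nonzero rows, so rank(A) = 2.
The rank gives the maximum number of linearly independent rows: 2.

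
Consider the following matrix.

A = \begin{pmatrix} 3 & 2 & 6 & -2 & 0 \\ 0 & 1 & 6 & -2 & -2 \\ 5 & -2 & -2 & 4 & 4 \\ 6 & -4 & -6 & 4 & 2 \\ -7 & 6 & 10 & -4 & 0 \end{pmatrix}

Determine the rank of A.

Row reduce to echelon form.
R3 ← R3 − (5/3)·R1: [0, -16/3, -12, 22/3, 4]
R4 ← R4 − (2)·R1: [0, -8, -18, 8, 2]
R5 ← R5 + (7/3)·R1: [0, 32/3, 24, -26/3, 0]
R3 ← R3 + (16/3)·R2: [0, 0, 20, -10/3, -20/3]
R4 ← R4 + (8)·R2: [0, 0, 30, -8, -14]
R5 ← R5 − (32/3)·R2: [0, 0, -40, 38/3, 64/3]
R4 ← R4 − (3/2)·R3: [0, 0, 0, -3, -4]
R5 ← R5 + (2)·R3: [0, 0, 0, 6, 8]
R5 ← R5 + (2)·R4: [0, 0, 0, 0, 0]
Echelon form has 4 nonzero rows, so rank(A) = 4.

4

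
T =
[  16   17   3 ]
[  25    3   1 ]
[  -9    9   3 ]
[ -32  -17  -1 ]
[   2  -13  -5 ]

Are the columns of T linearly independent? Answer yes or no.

Row reduce T to echelon form.
R2 ← R2 − (25/16)·R1: [0, -377/16, -59/16]
R3 ← R3 + (9/16)·R1: [0, 297/16, 75/16]
R4 ← R4 + (2)·R1: [0, 17, 5]
R5 ← R5 − (1/8)·R1: [0, -121/8, -43/8]
R3 ← R3 + (297/377)·R2: [0, 0, 672/377]
R4 ← R4 + (272/377)·R2: [0, 0, 882/377]
R5 ← R5 − (242/377)·R2: [0, 0, -1134/377]
R4 ← R4 − (21/16)·R3: [0, 0, 0]
R5 ← R5 + (27/16)·R3: [0, 0, 0]
3 pivots among 3 columns.
Every column is a pivot column, so the columns are linearly independent.

yes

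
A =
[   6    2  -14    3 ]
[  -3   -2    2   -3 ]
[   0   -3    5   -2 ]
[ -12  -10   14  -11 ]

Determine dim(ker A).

0

Row reduce to echelon form.
R2 ← R2 + (1/2)·R1: [0, -1, -5, -3/2]
R4 ← R4 + (2)·R1: [0, -6, -14, -5]
R3 ← R3 − (3)·R2: [0, 0, 20, 5/2]
R4 ← R4 − (6)·R2: [0, 0, 16, 4]
R4 ← R4 − (4/5)·R3: [0, 0, 0, 2]
4 nonzero rows, so rank(A) = 4.
A has 4 columns; by rank–nullity, nullity = 4 − 4 = 0.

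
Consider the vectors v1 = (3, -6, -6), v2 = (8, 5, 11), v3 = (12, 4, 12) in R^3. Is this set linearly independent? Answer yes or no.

no

Form the matrix with these vectors as rows and row reduce.
R2 ← R2 − (8/3)·R1: [0, 21, 27]
R3 ← R3 − (4)·R1: [0, 28, 36]
R3 ← R3 − (4/3)·R2: [0, 0, 0]
2 nonzero rows, so the 3 vectors span a space of dimension 2.
Since 2 < 3, the vectors are linearly dependent.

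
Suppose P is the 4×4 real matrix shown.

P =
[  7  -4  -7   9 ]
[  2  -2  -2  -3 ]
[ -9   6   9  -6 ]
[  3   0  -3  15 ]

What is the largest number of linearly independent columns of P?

Row reduce to echelon form.
R2 ← R2 − (2/7)·R1: [0, -6/7, 0, -39/7]
R3 ← R3 + (9/7)·R1: [0, 6/7, 0, 39/7]
R4 ← R4 − (3/7)·R1: [0, 12/7, 0, 78/7]
R3 ← R3 + R2: [0, 0, 0, 0]
R4 ← R4 + (2)·R2: [0, 0, 0, 0]
Echelon form has 2 nonzero rows, so rank(P) = 2.
The rank gives the maximum number of linearly independent columns: 2.

2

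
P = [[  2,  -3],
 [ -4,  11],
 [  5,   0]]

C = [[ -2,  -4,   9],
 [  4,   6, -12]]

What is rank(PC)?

First compute PC:
[[-16, -26,  54],
 [ 52,  82, -168],
 [-10, -20,  45]]
Now row reduce the product.
R2 ← R2 + (13/4)·R1: [0, -5/2, 15/2]
R3 ← R3 − (5/8)·R1: [0, -15/4, 45/4]
R3 ← R3 − (3/2)·R2: [0, 0, 0]
2 nonzero rows, so rank(PC) = 2.

2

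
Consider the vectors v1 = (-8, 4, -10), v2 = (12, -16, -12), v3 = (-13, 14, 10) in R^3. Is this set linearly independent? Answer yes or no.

Form the matrix with these vectors as rows and row reduce.
R2 ← R2 + (3/2)·R1: [0, -10, -27]
R3 ← R3 − (13/8)·R1: [0, 15/2, 105/4]
R3 ← R3 + (3/4)·R2: [0, 0, 6]
3 nonzero rows, so the 3 vectors span a space of dimension 3.
Since 3 = 3, the vectors are linearly independent.

yes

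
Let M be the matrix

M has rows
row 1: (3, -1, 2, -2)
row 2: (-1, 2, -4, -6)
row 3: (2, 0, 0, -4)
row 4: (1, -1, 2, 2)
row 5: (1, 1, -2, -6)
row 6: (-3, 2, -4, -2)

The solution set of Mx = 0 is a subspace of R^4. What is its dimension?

2

Row reduce to echelon form.
R2 ← R2 + (1/3)·R1: [0, 5/3, -10/3, -20/3]
R3 ← R3 − (2/3)·R1: [0, 2/3, -4/3, -8/3]
R4 ← R4 − (1/3)·R1: [0, -2/3, 4/3, 8/3]
R5 ← R5 − (1/3)·R1: [0, 4/3, -8/3, -16/3]
R6 ← R6 + R1: [0, 1, -2, -4]
R3 ← R3 − (2/5)·R2: [0, 0, 0, 0]
R4 ← R4 + (2/5)·R2: [0, 0, 0, 0]
R5 ← R5 − (4/5)·R2: [0, 0, 0, 0]
R6 ← R6 − (3/5)·R2: [0, 0, 0, 0]
2 nonzero rows, so rank(M) = 2.
M has 4 columns; by rank–nullity, nullity = 4 − 2 = 2.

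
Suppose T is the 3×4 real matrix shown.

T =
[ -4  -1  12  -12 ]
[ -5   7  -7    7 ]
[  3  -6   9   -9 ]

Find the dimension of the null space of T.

Row reduce to echelon form.
R2 ← R2 − (5/4)·R1: [0, 33/4, -22, 22]
R3 ← R3 + (3/4)·R1: [0, -27/4, 18, -18]
R3 ← R3 + (9/11)·R2: [0, 0, 0, 0]
2 nonzero rows, so rank(T) = 2.
T has 4 columns; by rank–nullity, nullity = 4 − 2 = 2.

2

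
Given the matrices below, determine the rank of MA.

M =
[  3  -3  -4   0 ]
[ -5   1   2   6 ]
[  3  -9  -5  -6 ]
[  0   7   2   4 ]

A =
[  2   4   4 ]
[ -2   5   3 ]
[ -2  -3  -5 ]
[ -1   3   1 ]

3

First compute MA:
[[ 20,   9,  23],
 [-22,  -3, -21],
 [ 40, -36,   4],
 [-22,  41,  15]]
Now row reduce the product.
R2 ← R2 + (11/10)·R1: [0, 69/10, 43/10]
R3 ← R3 − (2)·R1: [0, -54, -42]
R4 ← R4 + (11/10)·R1: [0, 509/10, 403/10]
R3 ← R3 + (180/23)·R2: [0, 0, -192/23]
R4 ← R4 − (509/69)·R2: [0, 0, 592/69]
R4 ← R4 + (37/36)·R3: [0, 0, 0]
3 nonzero rows, so rank(MA) = 3.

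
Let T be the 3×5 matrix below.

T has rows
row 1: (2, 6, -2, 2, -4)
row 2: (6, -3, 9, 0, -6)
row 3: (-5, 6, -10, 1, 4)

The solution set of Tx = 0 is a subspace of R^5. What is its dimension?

3

Row reduce to echelon form.
R2 ← R2 − (3)·R1: [0, -21, 15, -6, 6]
R3 ← R3 + (5/2)·R1: [0, 21, -15, 6, -6]
R3 ← R3 + R2: [0, 0, 0, 0, 0]
2 nonzero rows, so rank(T) = 2.
T has 5 columns; by rank–nullity, nullity = 5 − 2 = 3.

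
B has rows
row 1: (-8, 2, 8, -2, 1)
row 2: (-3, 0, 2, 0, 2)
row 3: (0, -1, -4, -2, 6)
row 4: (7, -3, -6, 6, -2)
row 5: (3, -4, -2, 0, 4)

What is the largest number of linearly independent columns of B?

4

Row reduce to echelon form.
R2 ← R2 − (3/8)·R1: [0, -3/4, -1, 3/4, 13/8]
R4 ← R4 + (7/8)·R1: [0, -5/4, 1, 17/4, -9/8]
R5 ← R5 + (3/8)·R1: [0, -13/4, 1, -3/4, 35/8]
R3 ← R3 − (4/3)·R2: [0, 0, -8/3, -3, 23/6]
R4 ← R4 − (5/3)·R2: [0, 0, 8/3, 3, -23/6]
R5 ← R5 − (13/3)·R2: [0, 0, 16/3, -4, -8/3]
R4 ← R4 + R3: [0, 0, 0, 0, 0]
R5 ← R5 + (2)·R3: [0, 0, 0, -10, 5]
Swap R4 ↔ R5
Echelon form has 4 nonzero rows, so rank(B) = 4.
The rank gives the maximum number of linearly independent columns: 4.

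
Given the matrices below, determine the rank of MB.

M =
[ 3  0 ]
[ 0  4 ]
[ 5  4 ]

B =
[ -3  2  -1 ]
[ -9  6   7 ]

First compute MB:
[[ -9,   6,  -3],
 [-36,  24,  28],
 [-51,  34,  23]]
Now row reduce the product.
R2 ← R2 − (4)·R1: [0, 0, 40]
R3 ← R3 − (17/3)·R1: [0, 0, 40]
R3 ← R3 − R2: [0, 0, 0]
2 nonzero rows, so rank(MB) = 2.

2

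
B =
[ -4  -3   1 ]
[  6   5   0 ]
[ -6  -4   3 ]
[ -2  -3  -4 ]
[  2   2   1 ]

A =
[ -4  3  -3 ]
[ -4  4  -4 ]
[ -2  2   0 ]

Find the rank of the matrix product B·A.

First compute BA:
[[ 26, -22,  24],
 [-44,  38, -38],
 [ 34, -28,  34],
 [ 28, -26,  18],
 [-18,  16, -14]]
Now row reduce the product.
R2 ← R2 + (22/13)·R1: [0, 10/13, 34/13]
R3 ← R3 − (17/13)·R1: [0, 10/13, 34/13]
R4 ← R4 − (14/13)·R1: [0, -30/13, -102/13]
R5 ← R5 + (9/13)·R1: [0, 10/13, 34/13]
R3 ← R3 − R2: [0, 0, 0]
R4 ← R4 + (3)·R2: [0, 0, 0]
R5 ← R5 − R2: [0, 0, 0]
2 nonzero rows, so rank(BA) = 2.

2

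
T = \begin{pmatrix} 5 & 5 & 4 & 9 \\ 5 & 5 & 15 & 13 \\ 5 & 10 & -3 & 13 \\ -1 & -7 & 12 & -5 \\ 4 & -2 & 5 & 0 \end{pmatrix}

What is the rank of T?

Row reduce to echelon form.
R2 ← R2 − R1: [0, 0, 11, 4]
R3 ← R3 − R1: [0, 5, -7, 4]
R4 ← R4 + (1/5)·R1: [0, -6, 64/5, -16/5]
R5 ← R5 − (4/5)·R1: [0, -6, 9/5, -36/5]
Swap R2 ↔ R3
R4 ← R4 + (6/5)·R2: [0, 0, 22/5, 8/5]
R5 ← R5 + (6/5)·R2: [0, 0, -33/5, -12/5]
R4 ← R4 − (2/5)·R3: [0, 0, 0, 0]
R5 ← R5 + (3/5)·R3: [0, 0, 0, 0]
Echelon form has 3 nonzero rows, so rank(T) = 3.

3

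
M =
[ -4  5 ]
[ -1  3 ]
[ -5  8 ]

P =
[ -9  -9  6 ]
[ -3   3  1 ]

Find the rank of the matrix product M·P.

First compute MP:
[[ 21,  51, -19],
 [  0,  18,  -3],
 [ 21,  69, -22]]
Now row reduce the product.
R3 ← R3 − R1: [0, 18, -3]
R3 ← R3 − R2: [0, 0, 0]
2 nonzero rows, so rank(MP) = 2.

2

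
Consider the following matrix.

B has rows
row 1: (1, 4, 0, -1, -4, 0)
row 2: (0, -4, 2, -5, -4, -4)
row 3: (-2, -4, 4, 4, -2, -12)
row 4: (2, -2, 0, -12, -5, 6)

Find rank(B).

4

Row reduce to echelon form.
R3 ← R3 + (2)·R1: [0, 4, 4, 2, -10, -12]
R4 ← R4 − (2)·R1: [0, -10, 0, -10, 3, 6]
R3 ← R3 + R2: [0, 0, 6, -3, -14, -16]
R4 ← R4 − (5/2)·R2: [0, 0, -5, 5/2, 13, 16]
R4 ← R4 + (5/6)·R3: [0, 0, 0, 0, 4/3, 8/3]
Echelon form has 4 nonzero rows, so rank(B) = 4.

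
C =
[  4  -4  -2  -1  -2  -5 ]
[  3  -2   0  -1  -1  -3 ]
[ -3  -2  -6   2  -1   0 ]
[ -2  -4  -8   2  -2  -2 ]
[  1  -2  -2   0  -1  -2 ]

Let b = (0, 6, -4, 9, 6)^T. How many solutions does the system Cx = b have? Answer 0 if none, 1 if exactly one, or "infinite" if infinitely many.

Row reduce the augmented matrix [C | b].
R2 ← R2 − (3/4)·R1: [0, 1, 3/2, -1/4, 1/2, 3/4, 6]
R3 ← R3 + (3/4)·R1: [0, -5, -15/2, 5/4, -5/2, -15/4, -4]
R4 ← R4 + (1/2)·R1: [0, -6, -9, 3/2, -3, -9/2, 9]
R5 ← R5 − (1/4)·R1: [0, -1, -3/2, 1/4, -1/2, -3/4, 6]
R3 ← R3 + (5)·R2: [0, 0, 0, 0, 0, 0, 26]
R4 ← R4 + (6)·R2: [0, 0, 0, 0, 0, 0, 45]
R5 ← R5 + R2: [0, 0, 0, 0, 0, 0, 12]
R4 ← R4 − (45/26)·R3: [0, 0, 0, 0, 0, 0, 0]
R5 ← R5 − (6/13)·R3: [0, 0, 0, 0, 0, 0, 0]
The echelon form has 3 nonzero rows; the last pivot sits in the augmented column, so rank(C) = 2 but rank([C|b]) = 3.
Since the ranks differ, the system is inconsistent.
It has no solutions.

0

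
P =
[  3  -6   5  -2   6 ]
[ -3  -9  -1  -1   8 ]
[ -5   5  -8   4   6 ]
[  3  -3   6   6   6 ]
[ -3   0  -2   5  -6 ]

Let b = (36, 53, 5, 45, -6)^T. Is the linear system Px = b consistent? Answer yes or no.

yes

Row reduce the augmented matrix [P | b].
R2 ← R2 + R1: [0, -15, 4, -3, 14, 89]
R3 ← R3 + (5/3)·R1: [0, -5, 1/3, 2/3, 16, 65]
R4 ← R4 − R1: [0, 3, 1, 8, 0, 9]
R5 ← R5 + R1: [0, -6, 3, 3, 0, 30]
R3 ← R3 − (1/3)·R2: [0, 0, -1, 5/3, 34/3, 106/3]
R4 ← R4 + (1/5)·R2: [0, 0, 9/5, 37/5, 14/5, 134/5]
R5 ← R5 − (2/5)·R2: [0, 0, 7/5, 21/5, -28/5, -28/5]
R4 ← R4 + (9/5)·R3: [0, 0, 0, 52/5, 116/5, 452/5]
R5 ← R5 + (7/5)·R3: [0, 0, 0, 98/15, 154/15, 658/15]
R5 ← R5 − (49/78)·R4: [0, 0, 0, 0, -56/13, -168/13]
The echelon form has 5 nonzero rows, and every pivot lies in the first 5 columns, so rank(P) = rank([P|b]) = 5.
The system is consistent.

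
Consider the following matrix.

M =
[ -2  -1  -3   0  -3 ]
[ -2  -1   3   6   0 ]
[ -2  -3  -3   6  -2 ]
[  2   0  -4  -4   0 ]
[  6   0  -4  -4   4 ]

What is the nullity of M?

2

Row reduce to echelon form.
R2 ← R2 − R1: [0, 0, 6, 6, 3]
R3 ← R3 − R1: [0, -2, 0, 6, 1]
R4 ← R4 + R1: [0, -1, -7, -4, -3]
R5 ← R5 + (3)·R1: [0, -3, -13, -4, -5]
Swap R2 ↔ R3
R4 ← R4 − (1/2)·R2: [0, 0, -7, -7, -7/2]
R5 ← R5 − (3/2)·R2: [0, 0, -13, -13, -13/2]
R4 ← R4 + (7/6)·R3: [0, 0, 0, 0, 0]
R5 ← R5 + (13/6)·R3: [0, 0, 0, 0, 0]
3 nonzero rows, so rank(M) = 3.
M has 5 columns; by rank–nullity, nullity = 5 − 3 = 2.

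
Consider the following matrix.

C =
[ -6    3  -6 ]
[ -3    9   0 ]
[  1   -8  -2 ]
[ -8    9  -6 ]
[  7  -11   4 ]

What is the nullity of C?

1

Row reduce to echelon form.
R2 ← R2 − (1/2)·R1: [0, 15/2, 3]
R3 ← R3 + (1/6)·R1: [0, -15/2, -3]
R4 ← R4 − (4/3)·R1: [0, 5, 2]
R5 ← R5 + (7/6)·R1: [0, -15/2, -3]
R3 ← R3 + R2: [0, 0, 0]
R4 ← R4 − (2/3)·R2: [0, 0, 0]
R5 ← R5 + R2: [0, 0, 0]
2 nonzero rows, so rank(C) = 2.
C has 3 columns; by rank–nullity, nullity = 3 − 2 = 1.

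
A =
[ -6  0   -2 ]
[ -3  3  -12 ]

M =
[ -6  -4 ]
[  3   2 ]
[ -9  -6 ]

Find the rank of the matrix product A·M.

First compute AM:
[[ 54,  36],
 [135,  90]]
Now row reduce the product.
R2 ← R2 − (5/2)·R1: [0, 0]
1 nonzero row, so rank(AM) = 1.

1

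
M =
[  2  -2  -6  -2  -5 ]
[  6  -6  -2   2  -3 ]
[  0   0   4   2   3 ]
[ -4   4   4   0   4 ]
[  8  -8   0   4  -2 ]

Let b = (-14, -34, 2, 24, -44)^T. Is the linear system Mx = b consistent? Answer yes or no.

Row reduce the augmented matrix [M | b].
R2 ← R2 − (3)·R1: [0, 0, 16, 8, 12, 8]
R4 ← R4 + (2)·R1: [0, 0, -8, -4, -6, -4]
R5 ← R5 − (4)·R1: [0, 0, 24, 12, 18, 12]
R3 ← R3 − (1/4)·R2: [0, 0, 0, 0, 0, 0]
R4 ← R4 + (1/2)·R2: [0, 0, 0, 0, 0, 0]
R5 ← R5 − (3/2)·R2: [0, 0, 0, 0, 0, 0]
The echelon form has 2 nonzero rows, and every pivot lies in the first 5 columns, so rank(M) = rank([M|b]) = 2.
The system is consistent.

yes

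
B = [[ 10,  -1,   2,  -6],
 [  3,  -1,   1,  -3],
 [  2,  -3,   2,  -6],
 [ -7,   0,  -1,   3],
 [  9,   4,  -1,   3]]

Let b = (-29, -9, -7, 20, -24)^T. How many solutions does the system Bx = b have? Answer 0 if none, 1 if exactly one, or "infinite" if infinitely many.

Row reduce the augmented matrix [B | b].
R2 ← R2 − (3/10)·R1: [0, -7/10, 2/5, -6/5, -3/10]
R3 ← R3 − (1/5)·R1: [0, -14/5, 8/5, -24/5, -6/5]
R4 ← R4 + (7/10)·R1: [0, -7/10, 2/5, -6/5, -3/10]
R5 ← R5 − (9/10)·R1: [0, 49/10, -14/5, 42/5, 21/10]
R3 ← R3 − (4)·R2: [0, 0, 0, 0, 0]
R4 ← R4 − R2: [0, 0, 0, 0, 0]
R5 ← R5 + (7)·R2: [0, 0, 0, 0, 0]
The echelon form has 2 nonzero rows, and every pivot lies in the first 4 columns, so rank(B) = rank([B|b]) = 2.
The system is consistent.
rank = 2 < 4 unknowns, so there are infinitely many solutions.

infinite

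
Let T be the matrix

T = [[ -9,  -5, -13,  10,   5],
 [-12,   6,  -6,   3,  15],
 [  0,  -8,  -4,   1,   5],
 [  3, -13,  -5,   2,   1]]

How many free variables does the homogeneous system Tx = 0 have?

Row reduce to echelon form.
R2 ← R2 − (4/3)·R1: [0, 38/3, 34/3, -31/3, 25/3]
R4 ← R4 + (1/3)·R1: [0, -44/3, -28/3, 16/3, 8/3]
R3 ← R3 + (12/19)·R2: [0, 0, 60/19, -105/19, 195/19]
R4 ← R4 + (22/19)·R2: [0, 0, 72/19, -126/19, 234/19]
R4 ← R4 − (6/5)·R3: [0, 0, 0, 0, 0]
3 nonzero rows, so rank(T) = 3.
T has 5 columns; by rank–nullity, nullity = 5 − 3 = 2.

2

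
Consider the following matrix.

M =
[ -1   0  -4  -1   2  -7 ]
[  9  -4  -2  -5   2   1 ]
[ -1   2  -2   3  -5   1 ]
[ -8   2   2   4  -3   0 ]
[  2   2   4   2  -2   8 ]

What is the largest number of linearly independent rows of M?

Row reduce to echelon form.
R2 ← R2 + (9)·R1: [0, -4, -38, -14, 20, -62]
R3 ← R3 − R1: [0, 2, 2, 4, -7, 8]
R4 ← R4 − (8)·R1: [0, 2, 34, 12, -19, 56]
R5 ← R5 + (2)·R1: [0, 2, -4, 0, 2, -6]
R3 ← R3 + (1/2)·R2: [0, 0, -17, -3, 3, -23]
R4 ← R4 + (1/2)·R2: [0, 0, 15, 5, -9, 25]
R5 ← R5 + (1/2)·R2: [0, 0, -23, -7, 12, -37]
R4 ← R4 + (15/17)·R3: [0, 0, 0, 40/17, -108/17, 80/17]
R5 ← R5 − (23/17)·R3: [0, 0, 0, -50/17, 135/17, -100/17]
R5 ← R5 + (5/4)·R4: [0, 0, 0, 0, 0, 0]
Echelon form has 4 nonzero rows, so rank(M) = 4.
The rank gives the maximum number of linearly independent rows: 4.

4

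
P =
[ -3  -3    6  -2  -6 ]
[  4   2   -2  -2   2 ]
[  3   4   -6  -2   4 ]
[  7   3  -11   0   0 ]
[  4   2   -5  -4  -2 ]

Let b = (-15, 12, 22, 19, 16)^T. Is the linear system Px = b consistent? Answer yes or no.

Row reduce the augmented matrix [P | b].
R2 ← R2 + (4/3)·R1: [0, -2, 6, -14/3, -6, -8]
R3 ← R3 + R1: [0, 1, 0, -4, -2, 7]
R4 ← R4 + (7/3)·R1: [0, -4, 3, -14/3, -14, -16]
R5 ← R5 + (4/3)·R1: [0, -2, 3, -20/3, -10, -4]
R3 ← R3 + (1/2)·R2: [0, 0, 3, -19/3, -5, 3]
R4 ← R4 − (2)·R2: [0, 0, -9, 14/3, -2, 0]
R5 ← R5 − R2: [0, 0, -3, -2, -4, 4]
R4 ← R4 + (3)·R3: [0, 0, 0, -43/3, -17, 9]
R5 ← R5 + R3: [0, 0, 0, -25/3, -9, 7]
R5 ← R5 − (25/43)·R4: [0, 0, 0, 0, 38/43, 76/43]
The echelon form has 5 nonzero rows, and every pivot lies in the first 5 columns, so rank(P) = rank([P|b]) = 5.
The system is consistent.

yes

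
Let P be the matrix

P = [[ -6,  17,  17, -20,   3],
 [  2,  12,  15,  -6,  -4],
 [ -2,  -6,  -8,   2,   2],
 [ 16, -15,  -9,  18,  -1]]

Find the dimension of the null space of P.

1

Row reduce to echelon form.
R2 ← R2 + (1/3)·R1: [0, 53/3, 62/3, -38/3, -3]
R3 ← R3 − (1/3)·R1: [0, -35/3, -41/3, 26/3, 1]
R4 ← R4 + (8/3)·R1: [0, 91/3, 109/3, -106/3, 7]
R3 ← R3 + (35/53)·R2: [0, 0, -1/53, 16/53, -52/53]
R4 ← R4 − (91/53)·R2: [0, 0, 45/53, -720/53, 644/53]
R4 ← R4 + (45)·R3: [0, 0, 0, 0, -32]
4 nonzero rows, so rank(P) = 4.
P has 5 columns; by rank–nullity, nullity = 5 − 4 = 1.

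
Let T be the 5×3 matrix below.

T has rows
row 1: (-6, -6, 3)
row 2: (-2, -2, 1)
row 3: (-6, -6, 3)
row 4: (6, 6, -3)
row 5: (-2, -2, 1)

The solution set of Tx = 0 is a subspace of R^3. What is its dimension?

Row reduce to echelon form.
R2 ← R2 − (1/3)·R1: [0, 0, 0]
R3 ← R3 − R1: [0, 0, 0]
R4 ← R4 + R1: [0, 0, 0]
R5 ← R5 − (1/3)·R1: [0, 0, 0]
1 nonzero row, so rank(T) = 1.
T has 3 columns; by rank–nullity, nullity = 3 − 1 = 2.

2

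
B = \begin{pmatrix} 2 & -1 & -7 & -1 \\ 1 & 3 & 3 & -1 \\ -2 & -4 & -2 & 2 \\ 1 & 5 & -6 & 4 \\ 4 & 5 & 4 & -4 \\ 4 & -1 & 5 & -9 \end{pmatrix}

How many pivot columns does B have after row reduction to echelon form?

Row reduce to echelon form.
R2 ← R2 − (1/2)·R1: [0, 7/2, 13/2, -1/2]
R3 ← R3 + R1: [0, -5, -9, 1]
R4 ← R4 − (1/2)·R1: [0, 11/2, -5/2, 9/2]
R5 ← R5 − (2)·R1: [0, 7, 18, -2]
R6 ← R6 − (2)·R1: [0, 1, 19, -7]
R3 ← R3 + (10/7)·R2: [0, 0, 2/7, 2/7]
R4 ← R4 − (11/7)·R2: [0, 0, -89/7, 37/7]
R5 ← R5 − (2)·R2: [0, 0, 5, -1]
R6 ← R6 − (2/7)·R2: [0, 0, 120/7, -48/7]
R4 ← R4 + (89/2)·R3: [0, 0, 0, 18]
R5 ← R5 − (35/2)·R3: [0, 0, 0, -6]
R6 ← R6 − (60)·R3: [0, 0, 0, -24]
R5 ← R5 + (1/3)·R4: [0, 0, 0, 0]
R6 ← R6 + (4/3)·R4: [0, 0, 0, 0]
Echelon form has 4 nonzero rows, so rank(B) = 4.
Each nonzero row contributes one pivot column: 4 pivot columns.

4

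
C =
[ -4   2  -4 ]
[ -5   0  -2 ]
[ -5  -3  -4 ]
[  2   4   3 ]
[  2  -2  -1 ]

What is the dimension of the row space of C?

3

Row reduce to echelon form.
R2 ← R2 − (5/4)·R1: [0, -5/2, 3]
R3 ← R3 − (5/4)·R1: [0, -11/2, 1]
R4 ← R4 + (1/2)·R1: [0, 5, 1]
R5 ← R5 + (1/2)·R1: [0, -1, -3]
R3 ← R3 − (11/5)·R2: [0, 0, -28/5]
R4 ← R4 + (2)·R2: [0, 0, 7]
R5 ← R5 − (2/5)·R2: [0, 0, -21/5]
R4 ← R4 + (5/4)·R3: [0, 0, 0]
R5 ← R5 − (3/4)·R3: [0, 0, 0]
Echelon form has 3 nonzero rows, so rank(C) = 3.
The row space has dimension equal to the rank: 3.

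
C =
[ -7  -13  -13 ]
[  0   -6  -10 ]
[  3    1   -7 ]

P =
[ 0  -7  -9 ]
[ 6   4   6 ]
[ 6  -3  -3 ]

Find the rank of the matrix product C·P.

2

First compute CP:
[[-156,  36,  24],
 [-96,   6,  -6],
 [-36,   4,   0]]
Now row reduce the product.
R2 ← R2 − (8/13)·R1: [0, -210/13, -270/13]
R3 ← R3 − (3/13)·R1: [0, -56/13, -72/13]
R3 ← R3 − (4/15)·R2: [0, 0, 0]
2 nonzero rows, so rank(CP) = 2.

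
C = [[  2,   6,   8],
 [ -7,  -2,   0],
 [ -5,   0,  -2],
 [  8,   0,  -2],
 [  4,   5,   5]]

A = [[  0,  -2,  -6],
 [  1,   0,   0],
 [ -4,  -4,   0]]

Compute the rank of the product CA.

3

First compute CA:
[[-26, -36, -12],
 [ -2,  14,  42],
 [  8,  18,  30],
 [  8,  -8, -48],
 [-15, -28, -24]]
Now row reduce the product.
R2 ← R2 − (1/13)·R1: [0, 218/13, 558/13]
R3 ← R3 + (4/13)·R1: [0, 90/13, 342/13]
R4 ← R4 + (4/13)·R1: [0, -248/13, -672/13]
R5 ← R5 − (15/26)·R1: [0, -94/13, -222/13]
R3 ← R3 − (45/109)·R2: [0, 0, 936/109]
R4 ← R4 + (124/109)·R2: [0, 0, -312/109]
R5 ← R5 + (47/109)·R2: [0, 0, 156/109]
R4 ← R4 + (1/3)·R3: [0, 0, 0]
R5 ← R5 − (1/6)·R3: [0, 0, 0]
3 nonzero rows, so rank(CA) = 3.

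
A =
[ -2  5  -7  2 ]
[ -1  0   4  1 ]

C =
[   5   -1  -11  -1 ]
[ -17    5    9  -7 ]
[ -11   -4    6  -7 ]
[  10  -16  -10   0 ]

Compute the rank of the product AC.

First compute AC:
[[  2,  23,   5,  16],
 [-39, -31,  25, -27]]
Now row reduce the product.
R2 ← R2 + (39/2)·R1: [0, 835/2, 245/2, 285]
2 nonzero rows, so rank(AC) = 2.

2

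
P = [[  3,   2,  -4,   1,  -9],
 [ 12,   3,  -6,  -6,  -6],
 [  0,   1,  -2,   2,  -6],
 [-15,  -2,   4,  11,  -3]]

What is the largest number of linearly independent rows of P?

Row reduce to echelon form.
R2 ← R2 − (4)·R1: [0, -5, 10, -10, 30]
R4 ← R4 + (5)·R1: [0, 8, -16, 16, -48]
R3 ← R3 + (1/5)·R2: [0, 0, 0, 0, 0]
R4 ← R4 + (8/5)·R2: [0, 0, 0, 0, 0]
Echelon form has 2 nonzero rows, so rank(P) = 2.
The rank gives the maximum number of linearly independent rows: 2.

2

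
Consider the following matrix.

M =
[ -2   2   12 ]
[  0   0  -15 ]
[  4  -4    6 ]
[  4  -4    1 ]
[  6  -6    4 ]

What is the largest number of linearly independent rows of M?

Row reduce to echelon form.
R3 ← R3 + (2)·R1: [0, 0, 30]
R4 ← R4 + (2)·R1: [0, 0, 25]
R5 ← R5 + (3)·R1: [0, 0, 40]
R3 ← R3 + (2)·R2: [0, 0, 0]
R4 ← R4 + (5/3)·R2: [0, 0, 0]
R5 ← R5 + (8/3)·R2: [0, 0, 0]
Echelon form has 2 nonzero rows, so rank(M) = 2.
The rank gives the maximum number of linearly independent rows: 2.

2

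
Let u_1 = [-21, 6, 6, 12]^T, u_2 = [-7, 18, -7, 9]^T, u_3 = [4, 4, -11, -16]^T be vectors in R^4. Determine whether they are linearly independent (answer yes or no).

yes

Form the matrix with these vectors as rows and row reduce.
R2 ← R2 − (1/3)·R1: [0, 16, -9, 5]
R3 ← R3 + (4/21)·R1: [0, 36/7, -69/7, -96/7]
R3 ← R3 − (9/28)·R2: [0, 0, -195/28, -429/28]
3 nonzero rows, so the 3 vectors span a space of dimension 3.
Since 3 = 3, the vectors are linearly independent.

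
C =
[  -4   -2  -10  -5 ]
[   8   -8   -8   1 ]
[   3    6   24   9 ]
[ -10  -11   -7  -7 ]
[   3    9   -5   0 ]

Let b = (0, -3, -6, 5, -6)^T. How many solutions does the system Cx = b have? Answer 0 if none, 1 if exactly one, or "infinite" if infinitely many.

Row reduce the augmented matrix [C | b].
R2 ← R2 + (2)·R1: [0, -12, -28, -9, -3]
R3 ← R3 + (3/4)·R1: [0, 9/2, 33/2, 21/4, -6]
R4 ← R4 − (5/2)·R1: [0, -6, 18, 11/2, 5]
R5 ← R5 + (3/4)·R1: [0, 15/2, -25/2, -15/4, -6]
R3 ← R3 + (3/8)·R2: [0, 0, 6, 15/8, -57/8]
R4 ← R4 − (1/2)·R2: [0, 0, 32, 10, 13/2]
R5 ← R5 + (5/8)·R2: [0, 0, -30, -75/8, -63/8]
R4 ← R4 − (16/3)·R3: [0, 0, 0, 0, 89/2]
R5 ← R5 + (5)·R3: [0, 0, 0, 0, -87/2]
R5 ← R5 + (87/89)·R4: [0, 0, 0, 0, 0]
The echelon form has 4 nonzero rows; the last pivot sits in the augmented column, so rank(C) = 3 but rank([C|b]) = 4.
Since the ranks differ, the system is inconsistent.
It has no solutions.

0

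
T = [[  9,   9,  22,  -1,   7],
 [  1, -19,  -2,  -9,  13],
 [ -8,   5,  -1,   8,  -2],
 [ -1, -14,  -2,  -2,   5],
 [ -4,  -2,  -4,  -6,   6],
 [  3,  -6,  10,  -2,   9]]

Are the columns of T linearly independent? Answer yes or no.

yes

Row reduce T to echelon form.
R2 ← R2 − (1/9)·R1: [0, -20, -40/9, -80/9, 110/9]
R3 ← R3 + (8/9)·R1: [0, 13, 167/9, 64/9, 38/9]
R4 ← R4 + (1/9)·R1: [0, -13, 4/9, -19/9, 52/9]
R5 ← R5 + (4/9)·R1: [0, 2, 52/9, -58/9, 82/9]
R6 ← R6 − (1/3)·R1: [0, -9, 8/3, -5/3, 20/3]
R3 ← R3 + (13/20)·R2: [0, 0, 47/3, 4/3, 73/6]
R4 ← R4 − (13/20)·R2: [0, 0, 10/3, 11/3, -13/6]
R5 ← R5 + (1/10)·R2: [0, 0, 16/3, -22/3, 31/3]
R6 ← R6 − (9/20)·R2: [0, 0, 14/3, 7/3, 7/6]
R4 ← R4 − (10/47)·R3: [0, 0, 0, 159/47, -447/94]
R5 ← R5 − (16/47)·R3: [0, 0, 0, -366/47, 291/47]
R6 ← R6 − (14/47)·R3: [0, 0, 0, 91/47, -231/94]
R5 ← R5 + (122/53)·R4: [0, 0, 0, 0, -252/53]
R6 ← R6 − (91/159)·R4: [0, 0, 0, 0, 14/53]
R6 ← R6 + (1/18)·R5: [0, 0, 0, 0, 0]
5 pivots among 5 columns.
Every column is a pivot column, so the columns are linearly independent.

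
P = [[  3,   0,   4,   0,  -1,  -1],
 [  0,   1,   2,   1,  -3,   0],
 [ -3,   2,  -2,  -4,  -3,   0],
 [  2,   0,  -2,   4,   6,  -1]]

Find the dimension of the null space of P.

2

Row reduce to echelon form.
R3 ← R3 + R1: [0, 2, 2, -4, -4, -1]
R4 ← R4 − (2/3)·R1: [0, 0, -14/3, 4, 20/3, -1/3]
R3 ← R3 − (2)·R2: [0, 0, -2, -6, 2, -1]
R4 ← R4 − (7/3)·R3: [0, 0, 0, 18, 2, 2]
4 nonzero rows, so rank(P) = 4.
P has 6 columns; by rank–nullity, nullity = 6 − 4 = 2.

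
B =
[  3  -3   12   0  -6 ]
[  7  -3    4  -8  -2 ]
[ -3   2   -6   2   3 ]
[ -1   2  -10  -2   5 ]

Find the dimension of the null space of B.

3

Row reduce to echelon form.
R2 ← R2 − (7/3)·R1: [0, 4, -24, -8, 12]
R3 ← R3 + R1: [0, -1, 6, 2, -3]
R4 ← R4 + (1/3)·R1: [0, 1, -6, -2, 3]
R3 ← R3 + (1/4)·R2: [0, 0, 0, 0, 0]
R4 ← R4 − (1/4)·R2: [0, 0, 0, 0, 0]
2 nonzero rows, so rank(B) = 2.
B has 5 columns; by rank–nullity, nullity = 5 − 2 = 3.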